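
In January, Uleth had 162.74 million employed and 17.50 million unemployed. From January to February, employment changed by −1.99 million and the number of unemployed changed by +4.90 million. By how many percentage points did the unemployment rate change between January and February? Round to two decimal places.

The unemployment rate changed by +2.52 percentage points.

January: labor force = 162.74 + 17.50 = 180.24; u = 17.50/180.24 = 9.71%.
February: labor force = 160.75 + 22.40 = 183.15; u = 22.40/183.15 = 12.23%.
Change = 12.23% − 9.71% = +2.52 pp.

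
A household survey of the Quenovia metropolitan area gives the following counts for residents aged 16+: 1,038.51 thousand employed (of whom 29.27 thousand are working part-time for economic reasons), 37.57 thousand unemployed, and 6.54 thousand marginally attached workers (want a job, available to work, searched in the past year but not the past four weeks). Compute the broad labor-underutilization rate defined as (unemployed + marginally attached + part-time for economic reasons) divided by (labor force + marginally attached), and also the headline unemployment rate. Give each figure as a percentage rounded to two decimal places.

Labor force = 1,038.51 + 37.57 = 1,076.08 thousand.
Numerator = 37.57 + 6.54 + 29.27 = 73.38 thousand.
Denominator = 1,076.08 + 6.54 = 1,082.62 thousand.
Broad rate = 73.38 / 1,082.62 = 6.78%.
Headline unemployment rate = 37.57 / 1,076.08 = 3.49%.

Broad underutilization rate ≈ 6.78%; headline unemployment rate ≈ 3.49%.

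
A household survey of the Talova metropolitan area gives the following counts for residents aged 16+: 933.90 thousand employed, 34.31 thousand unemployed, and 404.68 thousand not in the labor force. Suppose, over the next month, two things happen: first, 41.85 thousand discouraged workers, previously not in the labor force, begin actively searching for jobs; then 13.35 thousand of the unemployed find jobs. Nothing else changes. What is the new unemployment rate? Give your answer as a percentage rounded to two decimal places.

Initially, labor force = 933.90 + 34.31 = 968.21 thousand, so u = 34.31/968.21 = 3.54%.
After the first change, unemployed and labor force both rise by 41.85 → E = 933.90, U = 76.16, labor force = 1,010.06 thousand.
After the second change, unemployed falls and employed rises by 13.35; labor force unchanged → E = 947.25, U = 62.81, labor force = 1,010.06 thousand.
New unemployment rate = 62.81 / 1,010.06 = 6.22%.

New unemployment rate ≈ 6.22%.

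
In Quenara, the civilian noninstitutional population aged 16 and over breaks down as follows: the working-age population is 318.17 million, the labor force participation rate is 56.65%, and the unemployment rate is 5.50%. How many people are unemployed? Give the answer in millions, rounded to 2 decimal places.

About 9.91 million are unemployed.

Labor force = 0.5665 × 318.17 = 180.24 million.
Unemployed = 0.0550 × 180.24 ≈ 9.91 million.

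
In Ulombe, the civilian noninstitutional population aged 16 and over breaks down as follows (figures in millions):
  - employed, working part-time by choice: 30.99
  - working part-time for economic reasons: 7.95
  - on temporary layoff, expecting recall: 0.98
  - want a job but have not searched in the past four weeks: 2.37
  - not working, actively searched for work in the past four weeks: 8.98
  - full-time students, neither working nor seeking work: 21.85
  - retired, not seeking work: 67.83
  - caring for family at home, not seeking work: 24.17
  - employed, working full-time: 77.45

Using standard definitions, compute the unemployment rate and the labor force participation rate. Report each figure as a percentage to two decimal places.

Employed = 30.99 + 7.95 + 77.45 = 116.39 million (anyone who worked, including part-time for economic reasons, counts as employed).
Unemployed = 0.98 + 8.98 = 9.96 million (jobless and actively searching, or on temporary layoff).
Labor force = 116.39 + 9.96 = 126.35 million.
Not in labor force = 2.37 + 21.85 + 67.83 + 24.17 = 116.22 million (those not working and not actively searching are outside the labor force — including those who want a job but have given up searching).
Civilian working-age population = 126.35 + 116.22 = 242.57 million.
Unemployment rate = 9.96 / 126.35 = 7.88%.
Labor force participation rate = 126.35 / 242.57 = 52.09%.

Unemployment rate ≈ 7.88%; labor force participation rate ≈ 52.09%.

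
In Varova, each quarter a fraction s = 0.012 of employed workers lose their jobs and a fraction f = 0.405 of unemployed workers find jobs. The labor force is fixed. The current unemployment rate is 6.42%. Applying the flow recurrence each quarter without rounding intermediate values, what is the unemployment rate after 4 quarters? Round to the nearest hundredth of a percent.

Unemployment rate after four quarters ≈ 3.29%.

With a fixed labor force, u_{t+1} = u_t + s·(1−u_t) − f·u_t = u_t·(1−s−f) + s.
Here 1−s−f = 0.583 and s = 0.012.
u_1 = 0.064200 × 0.583 + 0.012 = 0.049429.
u_2 = 0.049429 × 0.583 + 0.012 = 0.040817.
u_3 = 0.040817 × 0.583 + 0.012 = 0.035796.
u_4 = 0.035796 × 0.583 + 0.012 = 0.032869.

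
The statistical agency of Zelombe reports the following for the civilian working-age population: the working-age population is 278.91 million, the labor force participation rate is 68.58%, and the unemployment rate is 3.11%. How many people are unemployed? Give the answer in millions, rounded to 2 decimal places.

Labor force = 0.6858 × 278.91 = 191.28 million.
Unemployed = 0.0311 × 191.28 ≈ 5.95 million.

About 5.95 million are unemployed.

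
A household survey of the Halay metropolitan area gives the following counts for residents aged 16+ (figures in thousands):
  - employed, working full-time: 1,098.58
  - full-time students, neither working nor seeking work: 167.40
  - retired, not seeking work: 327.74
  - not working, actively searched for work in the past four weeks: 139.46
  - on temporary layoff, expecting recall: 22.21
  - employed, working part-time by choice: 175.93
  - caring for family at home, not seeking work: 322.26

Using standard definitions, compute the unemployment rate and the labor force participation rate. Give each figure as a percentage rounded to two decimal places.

Employed = 1,098.58 + 175.93 = 1,274.51 thousand.
Unemployed = 139.46 + 22.21 = 161.67 thousand (jobless and actively searching, or on temporary layoff).
Labor force = 1,274.51 + 161.67 = 1,436.18 thousand.
Not in labor force = 167.40 + 327.74 + 322.26 = 817.40 thousand (those not working and not actively searching are outside the labor force).
Civilian working-age population = 1,436.18 + 817.40 = 2,253.58 thousand.
Unemployment rate = 161.67 / 1,436.18 = 11.26%.
Labor force participation rate = 1,436.18 / 2,253.58 = 63.73%.

Unemployment rate ≈ 11.26%; labor force participation rate ≈ 63.73%.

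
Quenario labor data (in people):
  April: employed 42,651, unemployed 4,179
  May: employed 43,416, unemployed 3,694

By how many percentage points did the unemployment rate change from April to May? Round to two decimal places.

The unemployment rate changed by −1.08 percentage points.

April: labor force = 42,651 + 4,179 = 46,830; u = 4,179/46,830 = 8.92%.
May: labor force = 43,416 + 3,694 = 47,110; u = 3,694/47,110 = 7.84%.
Change = 7.84% − 8.92% = −1.08 pp.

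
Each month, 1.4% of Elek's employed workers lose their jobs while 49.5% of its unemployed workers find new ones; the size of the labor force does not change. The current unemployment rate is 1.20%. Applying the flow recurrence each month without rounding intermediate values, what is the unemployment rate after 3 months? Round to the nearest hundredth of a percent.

With a fixed labor force, u_{t+1} = u_t + s·(1−u_t) − f·u_t = u_t·(1−s−f) + s.
Here 1−s−f = 0.491 and s = 0.014.
u_1 = 0.012000 × 0.491 + 0.014 = 0.019892.
u_2 = 0.019892 × 0.491 + 0.014 = 0.023767.
u_3 = 0.023767 × 0.491 + 0.014 = 0.025670.

Unemployment rate after three months ≈ 2.57%.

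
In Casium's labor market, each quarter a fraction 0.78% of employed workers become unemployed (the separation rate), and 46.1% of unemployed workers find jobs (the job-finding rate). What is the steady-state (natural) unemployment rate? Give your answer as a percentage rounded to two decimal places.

At steady state the flows balance: s·E = f·U, so U/(E+U) = s/(s+f).
u* = 0.78 / (0.78 + 46.1) = 0.78 / 46.88 = 1.66%.

Steady-state unemployment rate ≈ 1.66%.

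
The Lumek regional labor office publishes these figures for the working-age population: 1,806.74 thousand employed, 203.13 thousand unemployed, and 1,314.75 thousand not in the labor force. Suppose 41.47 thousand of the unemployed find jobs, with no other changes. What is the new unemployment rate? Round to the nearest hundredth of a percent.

Initially, labor force = 1,806.74 + 203.13 = 2,009.87 thousand, so u = 203.13/2,009.87 = 10.11%.
After the change, unemployed falls and employed rises by 41.47; labor force unchanged → E = 1,848.21, U = 161.66, labor force = 2,009.87 thousand.
New unemployment rate = 161.66 / 2,009.87 = 8.04%.

New unemployment rate ≈ 8.04%.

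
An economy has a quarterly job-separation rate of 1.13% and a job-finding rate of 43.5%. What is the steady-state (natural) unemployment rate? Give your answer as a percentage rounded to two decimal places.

At steady state the flows balance: s·E = f·U, so U/(E+U) = s/(s+f).
u* = 1.13 / (1.13 + 43.5) = 1.13 / 44.63 = 2.53%.

Steady-state unemployment rate ≈ 2.53%.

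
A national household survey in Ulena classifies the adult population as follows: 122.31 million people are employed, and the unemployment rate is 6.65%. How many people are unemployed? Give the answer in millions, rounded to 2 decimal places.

Let U be the number unemployed. The labor force is E + U, and U/(E+U) = 0.0665.
So U = 0.0665 × 122.31 / (1 − 0.0665) = 8.1336 / 0.9335 ≈ 8.71 million.

About 8.71 million are unemployed.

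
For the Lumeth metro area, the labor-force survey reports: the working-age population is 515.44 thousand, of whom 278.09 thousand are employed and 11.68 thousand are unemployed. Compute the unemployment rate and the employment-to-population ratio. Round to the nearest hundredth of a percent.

Labor force = employed + unemployed = 278.09 + 11.68 = 289.77 thousand.
Unemployment rate = 11.68 / 289.77 = 4.03%.
Employment-population ratio = 278.09 / 515.44 = 53.95%.

Unemployment rate ≈ 4.03%; employment-population ratio ≈ 53.95%.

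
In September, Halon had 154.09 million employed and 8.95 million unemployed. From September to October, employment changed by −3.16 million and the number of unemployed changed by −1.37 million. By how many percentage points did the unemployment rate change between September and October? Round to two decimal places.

September: labor force = 154.09 + 8.95 = 163.04; u = 8.95/163.04 = 5.49%.
October: labor force = 150.93 + 7.58 = 158.51; u = 7.58/158.51 = 4.78%.
Change = 4.78% − 5.49% = −0.71 pp.

The unemployment rate changed by −0.71 percentage points.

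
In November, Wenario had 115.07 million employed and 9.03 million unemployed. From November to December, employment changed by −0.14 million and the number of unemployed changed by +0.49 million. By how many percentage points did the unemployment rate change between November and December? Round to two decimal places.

The unemployment rate changed by +0.37 percentage points.

November: labor force = 115.07 + 9.03 = 124.10; u = 9.03/124.10 = 7.28%.
December: labor force = 114.93 + 9.52 = 124.45; u = 9.52/124.45 = 7.65%.
Change = 7.65% − 7.28% = +0.37 pp.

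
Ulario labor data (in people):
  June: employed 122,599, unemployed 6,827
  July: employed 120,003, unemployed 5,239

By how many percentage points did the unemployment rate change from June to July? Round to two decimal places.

June: labor force = 122,599 + 6,827 = 129,426; u = 6,827/129,426 = 5.27%.
July: labor force = 120,003 + 5,239 = 125,242; u = 5,239/125,242 = 4.18%.
Change = 4.18% − 5.27% = −1.09 pp.

The unemployment rate changed by −1.09 percentage points.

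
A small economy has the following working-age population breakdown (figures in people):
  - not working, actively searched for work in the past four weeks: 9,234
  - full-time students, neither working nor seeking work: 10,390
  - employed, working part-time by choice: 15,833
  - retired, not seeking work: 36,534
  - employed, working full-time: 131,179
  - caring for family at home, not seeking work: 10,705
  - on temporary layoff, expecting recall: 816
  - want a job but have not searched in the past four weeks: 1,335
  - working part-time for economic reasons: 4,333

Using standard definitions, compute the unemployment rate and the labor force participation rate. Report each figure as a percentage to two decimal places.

Employed = 15,833 + 131,179 + 4,333 = 151,345 (anyone who worked, including part-time for economic reasons, counts as employed).
Unemployed = 9,234 + 816 = 10,050 (jobless and actively searching, or on temporary layoff).
Labor force = 151,345 + 10,050 = 161,395.
Not in labor force = 10,390 + 36,534 + 10,705 + 1,335 = 58,964 (those not working and not actively searching are outside the labor force — including those who want a job but have given up searching).
Civilian working-age population = 161,395 + 58,964 = 220,359.
Unemployment rate = 10,050 / 161,395 = 6.23%.
Labor force participation rate = 161,395 / 220,359 = 73.24%.

Unemployment rate ≈ 6.23%; labor force participation rate ≈ 73.24%.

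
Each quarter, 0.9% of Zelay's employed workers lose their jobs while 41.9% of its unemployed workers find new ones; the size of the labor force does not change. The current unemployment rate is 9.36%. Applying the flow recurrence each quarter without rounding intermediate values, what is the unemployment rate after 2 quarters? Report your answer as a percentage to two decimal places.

Unemployment rate after two quarters ≈ 4.48%.

With a fixed labor force, u_{t+1} = u_t + s·(1−u_t) − f·u_t = u_t·(1−s−f) + s.
Here 1−s−f = 0.572 and s = 0.009.
u_1 = 0.093600 × 0.572 + 0.009 = 0.062539.
u_2 = 0.062539 × 0.572 + 0.009 = 0.044772.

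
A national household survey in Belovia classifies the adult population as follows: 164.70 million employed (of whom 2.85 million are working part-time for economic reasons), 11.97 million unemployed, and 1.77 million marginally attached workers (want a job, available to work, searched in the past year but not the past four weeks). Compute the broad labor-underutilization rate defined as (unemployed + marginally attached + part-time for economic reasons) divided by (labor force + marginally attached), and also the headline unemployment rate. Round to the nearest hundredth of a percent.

Labor force = 164.70 + 11.97 = 176.67 million.
Numerator = 11.97 + 1.77 + 2.85 = 16.59 million.
Denominator = 176.67 + 1.77 = 178.44 million.
Broad rate = 16.59 / 178.44 = 9.30%.
Headline unemployment rate = 11.97 / 176.67 = 6.78%.

Broad underutilization rate ≈ 9.30%; headline unemployment rate ≈ 6.78%.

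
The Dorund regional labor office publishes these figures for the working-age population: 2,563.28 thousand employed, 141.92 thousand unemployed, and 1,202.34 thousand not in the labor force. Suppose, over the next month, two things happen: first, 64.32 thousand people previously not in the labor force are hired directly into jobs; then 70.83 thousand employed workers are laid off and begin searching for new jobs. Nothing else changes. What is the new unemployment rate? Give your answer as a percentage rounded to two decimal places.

New unemployment rate ≈ 7.68%.

Initially, labor force = 2,563.28 + 141.92 = 2,705.20 thousand, so u = 141.92/2,705.20 = 5.25%.
After the first change, employed and labor force both rise by 64.32; unemployed unchanged → E = 2,627.60, U = 141.92, labor force = 2,769.52 thousand.
After the second change, employed falls and unemployed rises by 70.83; labor force unchanged → E = 2,556.77, U = 212.75, labor force = 2,769.52 thousand.
New unemployment rate = 212.75 / 2,769.52 = 7.68%.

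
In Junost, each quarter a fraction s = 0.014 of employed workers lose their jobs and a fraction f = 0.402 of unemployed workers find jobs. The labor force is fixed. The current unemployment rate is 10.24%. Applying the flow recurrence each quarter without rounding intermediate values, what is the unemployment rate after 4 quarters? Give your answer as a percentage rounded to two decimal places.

Unemployment rate after four quarters ≈ 4.17%.

With a fixed labor force, u_{t+1} = u_t + s·(1−u_t) − f·u_t = u_t·(1−s−f) + s.
Here 1−s−f = 0.584 and s = 0.014.
u_1 = 0.102400 × 0.584 + 0.014 = 0.073802.
u_2 = 0.073802 × 0.584 + 0.014 = 0.057100.
u_3 = 0.057100 × 0.584 + 0.014 = 0.047346.
u_4 = 0.047346 × 0.584 + 0.014 = 0.041650.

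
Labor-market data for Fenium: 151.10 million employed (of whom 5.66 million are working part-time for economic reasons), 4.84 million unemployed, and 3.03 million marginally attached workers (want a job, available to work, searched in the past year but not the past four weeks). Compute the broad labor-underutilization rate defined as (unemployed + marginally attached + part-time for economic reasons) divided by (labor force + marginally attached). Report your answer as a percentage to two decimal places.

Broad underutilization rate ≈ 8.51%.

Labor force = 151.10 + 4.84 = 155.94 million.
Numerator = 4.84 + 3.03 + 5.66 = 13.53 million.
Denominator = 155.94 + 3.03 = 158.97 million.
Broad rate = 13.53 / 158.97 = 8.51%.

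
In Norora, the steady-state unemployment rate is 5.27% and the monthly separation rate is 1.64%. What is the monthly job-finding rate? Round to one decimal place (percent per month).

Job-finding rate ≈ 29.5% per month.

From u* = s/(s+f): f = s·(1−u)/u.
f = 1.64 × (1 − 0.0527) / 0.0527 = 1.5536 / 0.0527 ≈ 29.5% per month.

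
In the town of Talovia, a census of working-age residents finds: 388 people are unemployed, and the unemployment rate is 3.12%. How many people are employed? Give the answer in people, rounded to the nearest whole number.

Labor force = U / u = 388 / 0.0312 ≈ 12,436.
Employed = labor force − unemployed = 12,436 − 388 = 12,048.

About 12,048 are employed.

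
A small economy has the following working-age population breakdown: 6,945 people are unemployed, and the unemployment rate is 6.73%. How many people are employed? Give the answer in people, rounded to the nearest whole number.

Labor force = U / u = 6,945 / 0.0673 ≈ 103,195.
Employed = labor force − unemployed = 103,195 − 6,945 = 96,250.

About 96,250 are employed.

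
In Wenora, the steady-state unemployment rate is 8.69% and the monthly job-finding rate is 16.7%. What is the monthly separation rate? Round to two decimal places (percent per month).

From u* = s/(s+f): s = u·f/(1−u).
s = 0.0869 × 16.7 / (1 − 0.0869) = 1.4512 / 0.9131 ≈ 1.59% per month.

Separation rate ≈ 1.59% per month.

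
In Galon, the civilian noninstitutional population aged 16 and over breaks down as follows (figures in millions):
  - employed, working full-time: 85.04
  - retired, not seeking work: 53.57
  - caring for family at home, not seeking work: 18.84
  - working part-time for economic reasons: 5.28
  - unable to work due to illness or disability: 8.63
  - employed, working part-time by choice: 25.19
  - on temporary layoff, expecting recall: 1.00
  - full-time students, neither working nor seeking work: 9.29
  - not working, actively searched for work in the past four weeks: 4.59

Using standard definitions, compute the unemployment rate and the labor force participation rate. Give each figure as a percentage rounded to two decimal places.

Employed = 85.04 + 5.28 + 25.19 = 115.51 million (anyone who worked, including part-time for economic reasons, counts as employed).
Unemployed = 1.00 + 4.59 = 5.59 million (jobless and actively searching, or on temporary layoff).
Labor force = 115.51 + 5.59 = 121.10 million.
Not in labor force = 53.57 + 18.84 + 8.63 + 9.29 = 90.33 million (those not working and not actively searching are outside the labor force).
Civilian working-age population = 121.10 + 90.33 = 211.43 million.
Unemployment rate = 5.59 / 121.10 = 4.62%.
Labor force participation rate = 121.10 / 211.43 = 57.28%.

Unemployment rate ≈ 4.62%; labor force participation rate ≈ 57.28%.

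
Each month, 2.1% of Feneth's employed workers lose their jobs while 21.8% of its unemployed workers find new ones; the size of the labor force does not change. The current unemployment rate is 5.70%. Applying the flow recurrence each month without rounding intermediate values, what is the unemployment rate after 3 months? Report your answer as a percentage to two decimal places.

With a fixed labor force, u_{t+1} = u_t + s·(1−u_t) − f·u_t = u_t·(1−s−f) + s.
Here 1−s−f = 0.761 and s = 0.021.
u_1 = 0.057000 × 0.761 + 0.021 = 0.064377.
u_2 = 0.064377 × 0.761 + 0.021 = 0.069991.
u_3 = 0.069991 × 0.761 + 0.021 = 0.074263.

Unemployment rate after three months ≈ 7.43%.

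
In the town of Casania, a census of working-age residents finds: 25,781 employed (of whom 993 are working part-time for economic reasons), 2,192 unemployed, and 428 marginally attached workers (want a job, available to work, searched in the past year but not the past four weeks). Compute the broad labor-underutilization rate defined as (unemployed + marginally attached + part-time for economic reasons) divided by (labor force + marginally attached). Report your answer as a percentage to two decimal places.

Broad underutilization rate ≈ 12.72%.

Labor force = 25,781 + 2,192 = 27,973.
Numerator = 2,192 + 428 + 993 = 3,613.
Denominator = 27,973 + 428 = 28,401.
Broad rate = 3,613 / 28,401 = 12.72%.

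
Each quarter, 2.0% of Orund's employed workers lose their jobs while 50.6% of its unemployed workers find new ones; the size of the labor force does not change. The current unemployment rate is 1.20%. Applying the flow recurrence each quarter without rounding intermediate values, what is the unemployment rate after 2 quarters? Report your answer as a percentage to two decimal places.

With a fixed labor force, u_{t+1} = u_t + s·(1−u_t) − f·u_t = u_t·(1−s−f) + s.
Here 1−s−f = 0.474 and s = 0.020.
u_1 = 0.012000 × 0.474 + 0.020 = 0.025688.
u_2 = 0.025688 × 0.474 + 0.020 = 0.032176.

Unemployment rate after two quarters ≈ 3.22%.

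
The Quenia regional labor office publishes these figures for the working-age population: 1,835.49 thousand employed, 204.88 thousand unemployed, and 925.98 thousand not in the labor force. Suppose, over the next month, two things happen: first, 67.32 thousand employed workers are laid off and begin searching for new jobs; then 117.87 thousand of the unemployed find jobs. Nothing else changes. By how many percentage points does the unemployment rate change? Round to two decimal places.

The unemployment rate changes by −2.48 percentage points.

Initially, labor force = 1,835.49 + 204.88 = 2,040.37 thousand, so u = 204.88/2,040.37 = 10.04%.
After the first change, employed falls and unemployed rises by 67.32; labor force unchanged → E = 1,768.17, U = 272.20, labor force = 2,040.37 thousand.
After the second change, unemployed falls and employed rises by 117.87; labor force unchanged → E = 1,886.04, U = 154.33, labor force = 2,040.37 thousand.
New unemployment rate = 154.33 / 2,040.37 = 7.56%.
Change = 7.56% − 10.04% = −2.48 percentage points.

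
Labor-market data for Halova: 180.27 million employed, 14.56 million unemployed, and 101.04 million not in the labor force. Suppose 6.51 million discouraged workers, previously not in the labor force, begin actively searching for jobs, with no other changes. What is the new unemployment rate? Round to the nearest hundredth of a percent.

New unemployment rate ≈ 10.46%.

Initially, labor force = 180.27 + 14.56 = 194.83 million, so u = 14.56/194.83 = 7.47%.
After the change, unemployed and labor force both rise by 6.51 → E = 180.27, U = 21.07, labor force = 201.34 million.
New unemployment rate = 21.07 / 201.34 = 10.46%.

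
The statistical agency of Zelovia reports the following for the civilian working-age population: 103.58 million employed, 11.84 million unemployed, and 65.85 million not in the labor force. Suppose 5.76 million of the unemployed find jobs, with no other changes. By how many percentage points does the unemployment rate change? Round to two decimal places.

The unemployment rate changes by −4.99 percentage points.

Initially, labor force = 103.58 + 11.84 = 115.42 million, so u = 11.84/115.42 = 10.26%.
After the change, unemployed falls and employed rises by 5.76; labor force unchanged → E = 109.34, U = 6.08, labor force = 115.42 million.
New unemployment rate = 6.08 / 115.42 = 5.27%.
Change = 5.27% − 10.26% = −4.99 percentage points.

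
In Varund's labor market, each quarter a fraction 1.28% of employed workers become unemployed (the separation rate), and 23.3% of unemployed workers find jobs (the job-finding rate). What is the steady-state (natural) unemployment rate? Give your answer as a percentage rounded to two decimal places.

At steady state the flows balance: s·E = f·U, so U/(E+U) = s/(s+f).
u* = 1.28 / (1.28 + 23.3) = 1.28 / 24.58 = 5.21%.

Steady-state unemployment rate ≈ 5.21%.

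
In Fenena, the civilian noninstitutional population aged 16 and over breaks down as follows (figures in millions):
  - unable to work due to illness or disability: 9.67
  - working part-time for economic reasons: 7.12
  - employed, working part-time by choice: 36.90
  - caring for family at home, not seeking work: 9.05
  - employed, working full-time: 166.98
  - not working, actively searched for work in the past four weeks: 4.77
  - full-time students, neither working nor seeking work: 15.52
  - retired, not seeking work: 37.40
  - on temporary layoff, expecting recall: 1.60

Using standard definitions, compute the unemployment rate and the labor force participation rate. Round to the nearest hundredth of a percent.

Unemployment rate ≈ 2.93%; labor force participation rate ≈ 75.21%.

Employed = 7.12 + 36.90 + 166.98 = 211.00 million (anyone who worked, including part-time for economic reasons, counts as employed).
Unemployed = 4.77 + 1.60 = 6.37 million (jobless and actively searching, or on temporary layoff).
Labor force = 211.00 + 6.37 = 217.37 million.
Not in labor force = 9.67 + 9.05 + 15.52 + 37.40 = 71.64 million (those not working and not actively searching are outside the labor force).
Civilian working-age population = 217.37 + 71.64 = 289.01 million.
Unemployment rate = 6.37 / 217.37 = 2.93%.
Labor force participation rate = 217.37 / 289.01 = 75.21%.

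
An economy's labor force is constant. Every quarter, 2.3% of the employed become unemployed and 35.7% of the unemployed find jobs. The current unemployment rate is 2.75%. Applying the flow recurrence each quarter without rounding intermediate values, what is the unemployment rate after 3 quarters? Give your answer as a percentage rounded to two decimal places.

Unemployment rate after three quarters ≈ 5.27%.

With a fixed labor force, u_{t+1} = u_t + s·(1−u_t) − f·u_t = u_t·(1−s−f) + s.
Here 1−s−f = 0.620 and s = 0.023.
u_1 = 0.027500 × 0.620 + 0.023 = 0.040050.
u_2 = 0.040050 × 0.620 + 0.023 = 0.047831.
u_3 = 0.047831 × 0.620 + 0.023 = 0.052655.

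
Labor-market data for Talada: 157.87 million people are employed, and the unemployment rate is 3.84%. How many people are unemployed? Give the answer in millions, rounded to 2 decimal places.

About 6.30 million are unemployed.

Let U be the number unemployed. The labor force is E + U, and U/(E+U) = 0.0384.
So U = 0.0384 × 157.87 / (1 − 0.0384) = 6.0622 / 0.9616 ≈ 6.30 million.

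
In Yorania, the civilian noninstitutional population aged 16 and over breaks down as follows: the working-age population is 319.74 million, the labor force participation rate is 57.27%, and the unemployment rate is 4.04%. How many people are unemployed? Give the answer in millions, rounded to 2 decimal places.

Labor force = 0.5727 × 319.74 = 183.12 million.
Unemployed = 0.0404 × 183.12 ≈ 7.40 million.

About 7.40 million are unemployed.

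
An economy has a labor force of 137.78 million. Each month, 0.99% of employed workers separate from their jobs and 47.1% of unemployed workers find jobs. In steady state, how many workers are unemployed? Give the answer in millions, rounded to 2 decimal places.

Steady-state unemployment rate u* = s/(s+f) = 0.99/(0.99+47.1) = 0.020586.
Unemployed = u* × labor force = 0.020586 × 137.78 ≈ 2.84 million.

About 2.84 million are unemployed in steady state.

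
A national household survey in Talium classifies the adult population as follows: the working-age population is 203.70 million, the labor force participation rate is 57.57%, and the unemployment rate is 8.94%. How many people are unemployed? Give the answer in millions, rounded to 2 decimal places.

Labor force = 0.5757 × 203.70 = 117.27 million.
Unemployed = 0.0894 × 117.27 ≈ 10.48 million.

About 10.48 million are unemployed.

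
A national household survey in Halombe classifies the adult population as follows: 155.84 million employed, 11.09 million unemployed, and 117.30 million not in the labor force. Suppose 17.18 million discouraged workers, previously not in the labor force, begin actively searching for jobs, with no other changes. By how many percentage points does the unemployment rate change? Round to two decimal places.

The unemployment rate changes by +8.71 percentage points.

Initially, labor force = 155.84 + 11.09 = 166.93 million, so u = 11.09/166.93 = 6.64%.
After the change, unemployed and labor force both rise by 17.18 → E = 155.84, U = 28.27, labor force = 184.11 million.
New unemployment rate = 28.27 / 184.11 = 15.35%.
Change = 15.35% − 6.64% = +8.71 percentage points.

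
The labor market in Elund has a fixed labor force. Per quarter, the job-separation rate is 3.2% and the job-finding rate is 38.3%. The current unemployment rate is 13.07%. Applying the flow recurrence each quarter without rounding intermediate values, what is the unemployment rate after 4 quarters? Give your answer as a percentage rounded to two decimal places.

Unemployment rate after four quarters ≈ 8.34%.

With a fixed labor force, u_{t+1} = u_t + s·(1−u_t) − f·u_t = u_t·(1−s−f) + s.
Here 1−s−f = 0.585 and s = 0.032.
u_1 = 0.130700 × 0.585 + 0.032 = 0.108460.
u_2 = 0.108460 × 0.585 + 0.032 = 0.095449.
u_3 = 0.095449 × 0.585 + 0.032 = 0.087838.
u_4 = 0.087838 × 0.585 + 0.032 = 0.083385.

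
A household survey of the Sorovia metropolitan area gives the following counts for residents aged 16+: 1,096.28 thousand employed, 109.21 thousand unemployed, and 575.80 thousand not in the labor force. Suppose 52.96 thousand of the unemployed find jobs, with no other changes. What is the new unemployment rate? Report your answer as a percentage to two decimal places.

New unemployment rate ≈ 4.67%.

Initially, labor force = 1,096.28 + 109.21 = 1,205.49 thousand, so u = 109.21/1,205.49 = 9.06%.
After the change, unemployed falls and employed rises by 52.96; labor force unchanged → E = 1,149.24, U = 56.25, labor force = 1,205.49 thousand.
New unemployment rate = 56.25 / 1,205.49 = 4.67%.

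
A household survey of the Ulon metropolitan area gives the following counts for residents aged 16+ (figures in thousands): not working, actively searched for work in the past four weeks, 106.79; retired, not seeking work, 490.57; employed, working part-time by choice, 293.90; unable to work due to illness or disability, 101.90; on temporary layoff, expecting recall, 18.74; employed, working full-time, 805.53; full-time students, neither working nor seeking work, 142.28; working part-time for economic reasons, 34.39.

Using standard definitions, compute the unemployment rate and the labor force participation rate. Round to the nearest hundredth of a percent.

Employed = 293.90 + 805.53 + 34.39 = 1,133.82 thousand (anyone who worked, including part-time for economic reasons, counts as employed).
Unemployed = 106.79 + 18.74 = 125.53 thousand (jobless and actively searching, or on temporary layoff).
Labor force = 1,133.82 + 125.53 = 1,259.35 thousand.
Not in labor force = 490.57 + 101.90 + 142.28 = 734.75 thousand (those not working and not actively searching are outside the labor force).
Civilian working-age population = 1,259.35 + 734.75 = 1,994.10 thousand.
Unemployment rate = 125.53 / 1,259.35 = 9.97%.
Labor force participation rate = 1,259.35 / 1,994.10 = 63.15%.

Unemployment rate ≈ 9.97%; labor force participation rate ≈ 63.15%.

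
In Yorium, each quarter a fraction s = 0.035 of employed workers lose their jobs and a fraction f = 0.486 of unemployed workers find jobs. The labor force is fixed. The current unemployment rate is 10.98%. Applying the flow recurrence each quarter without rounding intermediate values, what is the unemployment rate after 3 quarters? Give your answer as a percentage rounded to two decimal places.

Unemployment rate after three quarters ≈ 7.19%.

With a fixed labor force, u_{t+1} = u_t + s·(1−u_t) − f·u_t = u_t·(1−s−f) + s.
Here 1−s−f = 0.479 and s = 0.035.
u_1 = 0.109800 × 0.479 + 0.035 = 0.087594.
u_2 = 0.087594 × 0.479 + 0.035 = 0.076958.
u_3 = 0.076958 × 0.479 + 0.035 = 0.071863.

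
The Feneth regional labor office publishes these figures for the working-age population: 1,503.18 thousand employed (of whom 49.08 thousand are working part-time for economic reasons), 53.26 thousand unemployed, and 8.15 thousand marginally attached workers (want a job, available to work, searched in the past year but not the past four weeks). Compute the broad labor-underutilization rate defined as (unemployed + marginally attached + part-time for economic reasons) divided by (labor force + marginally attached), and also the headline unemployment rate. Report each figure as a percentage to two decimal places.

Labor force = 1,503.18 + 53.26 = 1,556.44 thousand.
Numerator = 53.26 + 8.15 + 49.08 = 110.49 thousand.
Denominator = 1,556.44 + 8.15 = 1,564.59 thousand.
Broad rate = 110.49 / 1,564.59 = 7.06%.
Headline unemployment rate = 53.26 / 1,556.44 = 3.42%.

Broad underutilization rate ≈ 7.06%; headline unemployment rate ≈ 3.42%.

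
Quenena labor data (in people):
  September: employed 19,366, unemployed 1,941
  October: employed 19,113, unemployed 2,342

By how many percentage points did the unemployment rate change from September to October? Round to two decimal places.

The unemployment rate changed by +1.81 percentage points.

September: labor force = 19,366 + 1,941 = 21,307; u = 1,941/21,307 = 9.11%.
October: labor force = 19,113 + 2,342 = 21,455; u = 2,342/21,455 = 10.92%.
Change = 10.92% − 9.11% = +1.81 pp.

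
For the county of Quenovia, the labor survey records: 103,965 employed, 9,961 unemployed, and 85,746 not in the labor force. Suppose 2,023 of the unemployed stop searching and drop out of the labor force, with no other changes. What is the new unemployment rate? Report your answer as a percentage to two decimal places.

Initially, labor force = 103,965 + 9,961 = 113,926, so u = 9,961/113,926 = 8.74%.
After the change, unemployed and labor force both fall by 2,023 → E = 103,965, U = 7,938, labor force = 111,903.
New unemployment rate = 7,938 / 111,903 = 7.09%.

New unemployment rate ≈ 7.09%.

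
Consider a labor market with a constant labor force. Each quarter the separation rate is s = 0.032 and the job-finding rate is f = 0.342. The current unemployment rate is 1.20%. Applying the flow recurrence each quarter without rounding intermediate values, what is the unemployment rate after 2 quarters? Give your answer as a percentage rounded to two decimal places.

Unemployment rate after two quarters ≈ 5.67%.

With a fixed labor force, u_{t+1} = u_t + s·(1−u_t) − f·u_t = u_t·(1−s−f) + s.
Here 1−s−f = 0.626 and s = 0.032.
u_1 = 0.012000 × 0.626 + 0.032 = 0.039512.
u_2 = 0.039512 × 0.626 + 0.032 = 0.056735.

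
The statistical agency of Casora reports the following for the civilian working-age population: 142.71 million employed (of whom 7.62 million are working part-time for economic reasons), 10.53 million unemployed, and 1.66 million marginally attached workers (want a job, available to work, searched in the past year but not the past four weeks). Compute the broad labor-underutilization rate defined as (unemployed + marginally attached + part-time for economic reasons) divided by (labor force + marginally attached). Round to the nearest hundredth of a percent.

Broad underutilization rate ≈ 12.79%.

Labor force = 142.71 + 10.53 = 153.24 million.
Numerator = 10.53 + 1.66 + 7.62 = 19.81 million.
Denominator = 153.24 + 1.66 = 154.90 million.
Broad rate = 19.81 / 154.90 = 12.79%.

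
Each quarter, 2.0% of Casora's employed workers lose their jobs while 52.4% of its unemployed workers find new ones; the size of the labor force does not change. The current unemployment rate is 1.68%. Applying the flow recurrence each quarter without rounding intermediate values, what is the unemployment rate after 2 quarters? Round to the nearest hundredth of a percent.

Unemployment rate after two quarters ≈ 3.26%.

With a fixed labor force, u_{t+1} = u_t + s·(1−u_t) − f·u_t = u_t·(1−s−f) + s.
Here 1−s−f = 0.456 and s = 0.020.
u_1 = 0.016800 × 0.456 + 0.020 = 0.027661.
u_2 = 0.027661 × 0.456 + 0.020 = 0.032613.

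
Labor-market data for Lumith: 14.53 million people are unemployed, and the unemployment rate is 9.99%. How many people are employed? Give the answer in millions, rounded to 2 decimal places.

About 130.92 million are employed.

Labor force = U / u = 14.53 / 0.0999 ≈ 145.45 million.
Employed = labor force − unemployed = 145.45 − 14.53 = 130.92 million.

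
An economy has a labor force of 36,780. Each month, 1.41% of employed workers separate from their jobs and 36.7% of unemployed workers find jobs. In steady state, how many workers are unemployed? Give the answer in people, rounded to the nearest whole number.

About 1,361 are unemployed in steady state.

Steady-state unemployment rate u* = s/(s+f) = 1.41/(1.41+36.7) = 0.036998.
Unemployed = u* × labor force = 0.036998 × 36,780 ≈ 1,361.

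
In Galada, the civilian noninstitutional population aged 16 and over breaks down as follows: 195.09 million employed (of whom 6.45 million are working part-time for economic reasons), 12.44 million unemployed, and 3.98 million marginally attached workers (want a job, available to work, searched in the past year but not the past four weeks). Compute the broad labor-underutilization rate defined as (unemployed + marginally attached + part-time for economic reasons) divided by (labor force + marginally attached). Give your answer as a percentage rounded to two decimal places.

Broad underutilization rate ≈ 10.81%.

Labor force = 195.09 + 12.44 = 207.53 million.
Numerator = 12.44 + 3.98 + 6.45 = 22.87 million.
Denominator = 207.53 + 3.98 = 211.51 million.
Broad rate = 22.87 / 211.51 = 10.81%.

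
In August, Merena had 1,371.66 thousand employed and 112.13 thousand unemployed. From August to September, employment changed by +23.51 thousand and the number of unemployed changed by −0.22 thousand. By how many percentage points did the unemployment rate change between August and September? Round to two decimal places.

The unemployment rate changed by −0.13 percentage points.

August: labor force = 1,371.66 + 112.13 = 1,483.79; u = 112.13/1,483.79 = 7.56%.
September: labor force = 1,395.17 + 111.91 = 1,507.08; u = 111.91/1,507.08 = 7.43%.
Change = 7.43% − 7.56% = −0.13 pp.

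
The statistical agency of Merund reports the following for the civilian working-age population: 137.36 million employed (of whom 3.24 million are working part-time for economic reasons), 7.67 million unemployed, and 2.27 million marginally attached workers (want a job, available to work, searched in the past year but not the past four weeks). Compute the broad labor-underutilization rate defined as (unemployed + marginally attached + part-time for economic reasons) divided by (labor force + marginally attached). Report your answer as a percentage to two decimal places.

Broad underutilization rate ≈ 8.95%.

Labor force = 137.36 + 7.67 = 145.03 million.
Numerator = 7.67 + 2.27 + 3.24 = 13.18 million.
Denominator = 145.03 + 2.27 = 147.30 million.
Broad rate = 13.18 / 147.30 = 8.95%.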